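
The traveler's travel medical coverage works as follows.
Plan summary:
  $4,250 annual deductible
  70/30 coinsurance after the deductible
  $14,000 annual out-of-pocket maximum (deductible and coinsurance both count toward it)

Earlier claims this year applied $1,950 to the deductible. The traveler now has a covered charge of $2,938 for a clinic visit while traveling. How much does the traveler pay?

$2,491.40

Deductible still to meet: $4,250 − $1,950 = $2,300.
That leaves $2,938 − $2,300 = $638 for coinsurance.
Coinsurance: $638 × 30% = $191.40.
Traveler responsibility before any cap: $2,300 + $191.40 = $2,491.40.
Total out-of-pocket so far would be $1,950 + $2,491.40 = $4,441.40, below the $14,000 cap — no reduction.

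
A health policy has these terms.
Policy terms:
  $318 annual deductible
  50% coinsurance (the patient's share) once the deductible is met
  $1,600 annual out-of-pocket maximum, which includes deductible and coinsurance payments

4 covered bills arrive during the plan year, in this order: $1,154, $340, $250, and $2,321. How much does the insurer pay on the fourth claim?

Claim 1 — $1,154: $318 to deductible, leaving $836; patient's 50% is $418. Patient owes $736 (running OOP $736). Plan pays $1,154 − $736 = $418.
Claim 2 — $340: 50% coinsurance on $340 = $170. Patient owes $170 (running OOP $906). Plan pays $340 − $170 = $170.
Claim 3 — $250: deductible already satisfied, so patient's share is 50% × $250 = $125. Patient pays $125; OOP now $1,031. Plan pays $250 − $125 = $125.
Claim 4 — $2,321: deductible met; 50% of $2,321 = $1,160.50. OOP would hit $2,191.50 > $1,600, so the cap limits the patient to $1,600 − $1,031 = $569. Plan pays $2,321 − $569 = $1,752.

$1,752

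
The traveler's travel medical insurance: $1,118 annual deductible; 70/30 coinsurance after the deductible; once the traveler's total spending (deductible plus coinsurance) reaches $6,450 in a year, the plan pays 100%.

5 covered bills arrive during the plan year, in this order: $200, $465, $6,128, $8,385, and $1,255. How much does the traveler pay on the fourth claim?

$2,515.50

Claim 1 — $200: all of it applies to the deductible. Cost to traveler: $200. OOP to date $200.
Claim 2 — $465: entire amount goes to the deductible. Cost to traveler: $465. OOP to date $665.
Claim 3 — $6,128: $453 finishes the deductible; $5,675 goes to coinsurance; 30% of $5,675 = $1,702.50. Traveler owes $2,155.50 (running OOP $2,820.50).
Claim 4 — $8,385: deductible already satisfied, so traveler's share is 30% × $8,385 = $2,515.50. Traveler owes $2,515.50 (running OOP $5,336).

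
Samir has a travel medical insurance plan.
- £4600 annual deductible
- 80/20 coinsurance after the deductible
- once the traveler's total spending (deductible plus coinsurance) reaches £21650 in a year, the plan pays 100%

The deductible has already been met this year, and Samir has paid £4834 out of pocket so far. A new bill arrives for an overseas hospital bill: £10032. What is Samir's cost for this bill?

The deductible is already satisfied, so the full bill goes to coinsurance.
Coinsurance: £10032 × 20% = £2006.40.
Year-to-date out-of-pocket becomes £4834 + £2006.40 = £6840.40, still under the £21650 maximum, so no cap applies.

£2006.40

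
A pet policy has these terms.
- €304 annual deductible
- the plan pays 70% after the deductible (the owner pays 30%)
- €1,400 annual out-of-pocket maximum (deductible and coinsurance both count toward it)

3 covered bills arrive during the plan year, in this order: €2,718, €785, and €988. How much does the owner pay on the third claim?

Claim 1 (€2,718): €304 to deductible, leaving €2,414; 30% of €2,414 = €724.20. Owner owes €1,028.20 (running OOP €1,028.20).
Claim 2 (€785): 30% coinsurance on €785 = €235.50. Owner pays €235.50; OOP now €1,263.70.
Claim 3 (€988): deductible already satisfied, so owner's share is 30% × €988 = €296.40. OOP would hit €1,560.10 > €1,400, so the cap limits the owner to €1,400 − €1,263.70 = €136.30.

€136.30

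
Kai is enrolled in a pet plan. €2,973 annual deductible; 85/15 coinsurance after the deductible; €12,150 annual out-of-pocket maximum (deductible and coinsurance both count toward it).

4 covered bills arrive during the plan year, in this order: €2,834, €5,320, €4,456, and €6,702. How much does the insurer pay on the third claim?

Claim 1 (€2,834): entire amount goes to the deductible. Owner owes €2,834 (running OOP €2,834). Insurer: €2,834 − €2,834 = €0.
Claim 2 (€5,320): deductible takes €139, €5,181 remains; owner's 15% is €777.15. Cost to owner: €916.15. OOP to date €3,750.15. Insurer: €5,320 − €916.15 = €4,403.85.
Claim 3 (€4,456): deductible met; 15% of €4,456 = €668.40. Owner owes €668.40 (running OOP €4,418.55). Insurer: €4,456 − €668.40 = €3,787.60.

€3,787.60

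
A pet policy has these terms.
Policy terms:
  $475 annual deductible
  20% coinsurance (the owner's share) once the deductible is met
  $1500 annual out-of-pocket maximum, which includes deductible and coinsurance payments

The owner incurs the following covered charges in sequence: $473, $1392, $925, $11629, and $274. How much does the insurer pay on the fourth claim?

$11067

Claim 1 — $473: all of it applies to the deductible. Owner owes $473 (running OOP $473). Insurer: $473 − $473 = $0.
Claim 2 — $1392: $2 finishes the deductible; $1390 goes to coinsurance; owner's 20% is $278. Owner pays $280; OOP now $753. Insurer: $1392 − $280 = $1112.
Claim 3 — $925: deductible already satisfied, so owner's share is 20% × $925 = $185. Cost to owner: $185. OOP to date $938. Plan pays $925 − $185 = $740.
Claim 4 — $11629: deductible already satisfied, so owner's share is 20% × $11629 = $2325.80. That would push OOP to $3263.80, over the $1500 cap, so owner pays $1500 − $938 = $562. Plan pays $11629 − $562 = $11067.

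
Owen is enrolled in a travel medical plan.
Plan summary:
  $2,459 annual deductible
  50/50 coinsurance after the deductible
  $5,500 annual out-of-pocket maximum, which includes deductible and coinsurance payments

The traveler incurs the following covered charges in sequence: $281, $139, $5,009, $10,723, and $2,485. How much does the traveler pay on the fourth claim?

$1,556

#1 ($281): fully absorbed by the deductible. Cost to traveler: $281. OOP to date $281.
#2 ($139): all of it applies to the deductible. Traveler pays $139; OOP now $420.
#3 ($5,009): deductible takes $2,039, $2,970 remains; traveler's 50% is $1,485. Traveler owes $3,524 (running OOP $3,944).
#4 ($10,723): deductible met; 50% of $10,723 = $5,361.50. Adding that to $3,944 gives $9,305.50, past the $5,500 cap; traveler pays only $5,500 − $3,944 = $1,556.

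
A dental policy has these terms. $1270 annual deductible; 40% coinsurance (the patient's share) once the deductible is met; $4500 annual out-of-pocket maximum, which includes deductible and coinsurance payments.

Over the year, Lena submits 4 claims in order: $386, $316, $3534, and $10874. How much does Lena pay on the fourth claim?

Bill 1, $386: all of it applies to the deductible. Cost to patient: $386. OOP to date $386.
Bill 2, $316: entire amount goes to the deductible. Patient pays $316; OOP now $702.
Bill 3, $3534: $568 finishes the deductible; $2966 goes to coinsurance; 40% of $2966 = $1186.40. Cost to patient: $1754.40. OOP to date $2456.40.
Bill 4, $10874: deductible met; 40% of $10874 = $4349.60. Adding that to $2456.40 gives $6806, past the $4500 cap; patient pays only $4500 − $2456.40 = $2043.60.

$2043.60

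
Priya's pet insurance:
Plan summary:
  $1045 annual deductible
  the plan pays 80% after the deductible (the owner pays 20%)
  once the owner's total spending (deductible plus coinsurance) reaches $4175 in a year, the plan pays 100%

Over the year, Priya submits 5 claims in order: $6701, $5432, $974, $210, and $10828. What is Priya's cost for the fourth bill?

$42

#1 ($6701): $1045 to deductible, leaving $5656; coinsurance $5656 × 20% = $1131.20. Cost to owner: $2176.20. OOP to date $2176.20.
#2 ($5432): deductible met; 20% of $5432 = $1086.40. Cost to owner: $1086.40. OOP to date $3262.60.
#3 ($974): deductible already satisfied, so owner's share is 20% × $974 = $194.80. Owner owes $194.80 (running OOP $3457.40).
#4 ($210): deductible already satisfied, so owner's share is 20% × $210 = $42. Cost to owner: $42. OOP to date $3499.40.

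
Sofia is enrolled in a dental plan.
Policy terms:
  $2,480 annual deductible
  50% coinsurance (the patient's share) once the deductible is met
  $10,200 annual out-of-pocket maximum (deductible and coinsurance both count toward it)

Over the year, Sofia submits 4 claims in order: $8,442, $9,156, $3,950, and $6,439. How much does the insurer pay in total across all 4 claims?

Claim 1 — $8,442: $2,480 finishes the deductible; $5,962 goes to coinsurance; patient's 50% is $2,981. Cost to patient: $5,461. OOP to date $5,461. Insurer: $8,442 − $5,461 = $2,981.
Claim 2 — $9,156: deductible met; 50% of $9,156 = $4,578. Cost to patient: $4,578. OOP to date $10,039. Plan pays $9,156 − $4,578 = $4,578.
Claim 3 — $3,950: deductible met; 50% of $3,950 = $1,975. OOP would hit $12,014 > $10,200, so the cap limits the patient to $10,200 − $10,039 = $161. Insurer: $3,950 − $161 = $3,789.
Claim 4 — $6,439: 50% coinsurance on $6,439 = $3,219.50. OOP would hit $13,419.50 > $10,200, so the cap limits the patient to $10,200 − $10,200 = $0. Insurer: $6,439 − $0 = $6,439.
Insurer total = bills − patient's total = $27,987 − $10,200 = $17,787.

$17,787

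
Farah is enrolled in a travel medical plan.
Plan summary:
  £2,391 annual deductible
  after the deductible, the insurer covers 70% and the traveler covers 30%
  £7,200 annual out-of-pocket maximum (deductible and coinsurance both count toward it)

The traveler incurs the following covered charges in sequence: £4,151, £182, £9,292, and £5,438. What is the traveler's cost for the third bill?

£2,787.60

Bill 1, £4,151: deductible takes £2,391, £1,760 remains; traveler's 30% is £528. Cost to traveler: £2,919. OOP to date £2,919.
Bill 2, £182: deductible met; 30% of £182 = £54.60. Traveler pays £54.60; OOP now £2,973.60.
Bill 3, £9,292: deductible already satisfied, so traveler's share is 30% × £9,292 = £2,787.60. Traveler pays £2,787.60; OOP now £5,761.20.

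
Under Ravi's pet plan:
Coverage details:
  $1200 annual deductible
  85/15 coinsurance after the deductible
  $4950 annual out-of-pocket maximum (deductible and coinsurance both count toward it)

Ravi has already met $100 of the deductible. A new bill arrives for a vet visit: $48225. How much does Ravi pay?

$4850

Deductible still to meet: $1200 − $100 = $1100.
That leaves $48225 − $1100 = $47125 for coinsurance.
Owner's 15% share of $47125 is $7068.75.
That puts the owner's cost at $1100 + $7068.75 = $8168.75 before any cap.
That would bring total out-of-pocket to $8268.75, past the $4950 cap. The owner is capped at $4950 − $100 = $4850 on this claim.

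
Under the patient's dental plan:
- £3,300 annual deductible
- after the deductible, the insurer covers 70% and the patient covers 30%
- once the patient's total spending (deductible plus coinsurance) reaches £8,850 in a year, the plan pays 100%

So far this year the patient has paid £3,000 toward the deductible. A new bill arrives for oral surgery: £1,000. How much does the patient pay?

£510

£3,000 of the £3,300 deductible is already met, leaving £300.
That leaves £1,000 − £300 = £700 for coinsurance.
30% of £700 = £210 falls to the patient.
Patient responsibility before any cap: £300 + £210 = £510.
Year-to-date out-of-pocket becomes £3,000 + £510 = £3,510, still under the £8,850 maximum, so no cap applies.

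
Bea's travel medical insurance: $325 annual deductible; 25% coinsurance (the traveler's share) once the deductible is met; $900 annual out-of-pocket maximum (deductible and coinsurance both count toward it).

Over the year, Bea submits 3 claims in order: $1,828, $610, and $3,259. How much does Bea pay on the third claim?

$46.75

Claim 1 ($1,828): $325 finishes the deductible; $1,503 goes to coinsurance; traveler's 25% is $375.75. Traveler owes $700.75 (running OOP $700.75).
Claim 2 ($610): 25% coinsurance on $610 = $152.50. Traveler owes $152.50 (running OOP $853.25).
Claim 3 ($3,259): 25% coinsurance on $3,259 = $814.75. Adding that to $853.25 gives $1,668, past the $900 cap; traveler pays only $900 − $853.25 = $46.75.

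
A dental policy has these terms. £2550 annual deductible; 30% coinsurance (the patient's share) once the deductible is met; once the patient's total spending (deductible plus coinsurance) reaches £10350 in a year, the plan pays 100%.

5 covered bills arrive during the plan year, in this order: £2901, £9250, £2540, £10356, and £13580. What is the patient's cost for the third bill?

Bill 1, £2901: £2550 finishes the deductible; £351 goes to coinsurance; patient's 30% is £105.30. Cost to patient: £2655.30. OOP to date £2655.30.
Bill 2, £9250: 30% coinsurance on £9250 = £2775. Patient owes £2775 (running OOP £5430.30).
Bill 3, £2540: deductible met; 30% of £2540 = £762. Patient owes £762 (running OOP £6192.30).

£762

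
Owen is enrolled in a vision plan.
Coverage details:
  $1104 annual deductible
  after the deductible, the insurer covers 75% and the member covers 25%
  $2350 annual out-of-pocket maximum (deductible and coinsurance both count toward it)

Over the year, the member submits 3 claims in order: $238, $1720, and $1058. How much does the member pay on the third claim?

$264.50

Claim 1 ($238): entire amount goes to the deductible. Member owes $238 (running OOP $238).
Claim 2 ($1720): $866 to deductible, leaving $854; coinsurance $854 × 25% = $213.50. Cost to member: $1079.50. OOP to date $1317.50.
Claim 3 ($1058): deductible already satisfied, so member's share is 25% × $1058 = $264.50. Member pays $264.50; OOP now $1582.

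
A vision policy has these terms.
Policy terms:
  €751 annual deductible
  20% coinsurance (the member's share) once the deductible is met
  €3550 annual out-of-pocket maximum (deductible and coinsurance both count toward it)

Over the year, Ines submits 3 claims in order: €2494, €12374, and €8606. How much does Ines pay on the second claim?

€2450.40

#1 (€2494): deductible takes €751, €1743 remains; 20% of €1743 = €348.60. Member owes €1099.60 (running OOP €1099.60).
#2 (€12374): 20% coinsurance on €12374 = €2474.80. That would push OOP to €3574.40, over the €3550 cap, so member pays €3550 − €1099.60 = €2450.40.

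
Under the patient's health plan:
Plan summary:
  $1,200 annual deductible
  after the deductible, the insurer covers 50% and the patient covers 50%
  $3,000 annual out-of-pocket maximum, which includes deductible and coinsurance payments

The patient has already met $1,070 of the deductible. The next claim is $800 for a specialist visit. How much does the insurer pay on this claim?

$335

$1,070 of the $1,200 deductible is already met, leaving $130.
That leaves $800 − $130 = $670 for coinsurance.
Patient's 50% share of $670 is $335.
So the patient owes $130 + $335 = $465 before any cap.
Total out-of-pocket so far would be $1,070 + $465 = $1,535, below the $3,000 cap — no reduction.
The insurer covers the remainder: $800 − $465 = $335.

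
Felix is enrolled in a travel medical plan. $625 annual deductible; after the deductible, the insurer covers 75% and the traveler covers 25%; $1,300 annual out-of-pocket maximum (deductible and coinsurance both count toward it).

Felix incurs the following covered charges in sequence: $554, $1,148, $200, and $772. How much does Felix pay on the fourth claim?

$193

Bill 1, $554: entire amount goes to the deductible. Cost to traveler: $554. OOP to date $554.
Bill 2, $1,148: deductible takes $71, $1,077 remains; traveler's 25% is $269.25. Traveler pays $340.25; OOP now $894.25.
Bill 3, $200: deductible already satisfied, so traveler's share is 25% × $200 = $50. Cost to traveler: $50. OOP to date $944.25.
Bill 4, $772: deductible met; 25% of $772 = $193. Cost to traveler: $193. OOP to date $1,137.25.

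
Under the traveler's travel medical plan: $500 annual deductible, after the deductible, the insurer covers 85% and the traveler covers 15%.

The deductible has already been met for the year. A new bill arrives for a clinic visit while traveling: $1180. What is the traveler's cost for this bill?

With the deductible met, the entire $1180 is subject to coinsurance.
15% of $1180 = $177 falls to the traveler.

$177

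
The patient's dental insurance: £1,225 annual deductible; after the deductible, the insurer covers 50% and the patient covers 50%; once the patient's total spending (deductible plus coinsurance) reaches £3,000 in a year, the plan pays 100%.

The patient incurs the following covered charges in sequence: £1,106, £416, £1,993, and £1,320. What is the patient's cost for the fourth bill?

Claim 1 — £1,106: all of it applies to the deductible. Patient owes £1,106 (running OOP £1,106).
Claim 2 — £416: deductible takes £119, £297 remains; coinsurance £297 × 50% = £148.50. Cost to patient: £267.50. OOP to date £1,373.50.
Claim 3 — £1,993: 50% coinsurance on £1,993 = £996.50. Patient owes £996.50 (running OOP £2,370).
Claim 4 — £1,320: deductible already satisfied, so patient's share is 50% × £1,320 = £660. Adding that to £2,370 gives £3,030, past the £3,000 cap; patient pays only £3,000 − £2,370 = £630.

£630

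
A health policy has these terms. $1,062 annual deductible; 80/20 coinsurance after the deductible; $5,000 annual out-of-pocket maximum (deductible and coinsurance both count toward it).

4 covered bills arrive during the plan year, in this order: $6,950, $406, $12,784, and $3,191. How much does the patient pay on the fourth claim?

$122.40

Claim 1 ($6,950): $1,062 finishes the deductible; $5,888 goes to coinsurance; 20% of $5,888 = $1,177.60. Patient owes $2,239.60 (running OOP $2,239.60).
Claim 2 ($406): 20% coinsurance on $406 = $81.20. Patient pays $81.20; OOP now $2,320.80.
Claim 3 ($12,784): 20% coinsurance on $12,784 = $2,556.80. Patient pays $2,556.80; OOP now $4,877.60.
Claim 4 ($3,191): deductible met; 20% of $3,191 = $638.20. Adding that to $4,877.60 gives $5,515.80, past the $5,000 cap; patient pays only $5,000 − $4,877.60 = $122.40.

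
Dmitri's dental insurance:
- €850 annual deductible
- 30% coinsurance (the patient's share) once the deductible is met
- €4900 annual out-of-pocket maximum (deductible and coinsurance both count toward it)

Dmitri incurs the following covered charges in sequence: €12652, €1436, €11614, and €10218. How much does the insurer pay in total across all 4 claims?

€31020

Claim 1 — €12652: deductible takes €850, €11802 remains; patient's 30% is €3540.60. Patient owes €4390.60 (running OOP €4390.60). Plan pays €12652 − €4390.60 = €8261.40.
Claim 2 — €1436: deductible met; 30% of €1436 = €430.80. Cost to patient: €430.80. OOP to date €4821.40. Plan pays €1436 − €430.80 = €1005.20.
Claim 3 — €11614: 30% coinsurance on €11614 = €3484.20. That would push OOP to €8305.60, over the €4900 cap, so patient pays €4900 − €4821.40 = €78.60. Insurer: €11614 − €78.60 = €11535.40.
Claim 4 — €10218: deductible met; 30% of €10218 = €3065.40. Adding that to €4900 gives €7965.40, past the €4900 cap; patient pays only €4900 − €4900 = €0. Plan pays €10218 − €0 = €10218.
Insurer total: €8261.40 + €1005.20 + €11535.40 + €10218 = €31020.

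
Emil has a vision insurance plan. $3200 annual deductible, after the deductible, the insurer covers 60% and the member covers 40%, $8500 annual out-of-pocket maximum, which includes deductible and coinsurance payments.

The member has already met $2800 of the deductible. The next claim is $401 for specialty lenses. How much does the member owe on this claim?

Remaining deductible: $3200 − $2800 = $400.
That leaves $401 − $400 = $1 for coinsurance.
Coinsurance: $1 × 40% = $0.40.
So the member owes $400 + $0.40 = $400.40 before any cap.
Total out-of-pocket so far would be $2800 + $400.40 = $3200.40, below the $8500 cap — no reduction.

$400.40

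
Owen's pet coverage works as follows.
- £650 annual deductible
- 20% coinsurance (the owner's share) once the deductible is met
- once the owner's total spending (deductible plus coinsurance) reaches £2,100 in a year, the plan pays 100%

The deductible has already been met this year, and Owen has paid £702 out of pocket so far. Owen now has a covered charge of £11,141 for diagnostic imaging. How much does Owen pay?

The deductible is already satisfied, so the full bill goes to coinsurance.
Coinsurance: £11,141 × 20% = £2,228.20.
Year-to-date out-of-pocket would reach £702 + £2,228.20 = £2,930.20, above the £2,100 maximum, so the owner pays only £2,100 − £702 = £1,398.

£1,398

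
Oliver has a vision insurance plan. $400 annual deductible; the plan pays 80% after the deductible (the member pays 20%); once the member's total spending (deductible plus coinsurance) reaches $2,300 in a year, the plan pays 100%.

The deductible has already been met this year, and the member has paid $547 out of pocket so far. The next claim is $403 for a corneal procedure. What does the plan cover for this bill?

With the deductible met, the entire $403 is subject to coinsurance.
Coinsurance: $403 × 20% = $80.60.
Cumulative spending $547 + $80.60 = $627.60 stays under the $2,300 maximum.
The insurer covers the remainder: $403 − $80.60 = $322.40.

$322.40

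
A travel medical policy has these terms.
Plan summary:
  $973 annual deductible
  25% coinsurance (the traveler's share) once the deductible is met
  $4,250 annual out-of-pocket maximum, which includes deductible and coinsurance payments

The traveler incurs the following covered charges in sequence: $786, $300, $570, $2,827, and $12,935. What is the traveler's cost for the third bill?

$142.50

Claim 1 — $786: entire amount goes to the deductible. Traveler owes $786 (running OOP $786).
Claim 2 — $300: $187 finishes the deductible; $113 goes to coinsurance; coinsurance $113 × 25% = $28.25. Traveler owes $215.25 (running OOP $1,001.25).
Claim 3 — $570: deductible met; 25% of $570 = $142.50. Cost to traveler: $142.50. OOP to date $1,143.75.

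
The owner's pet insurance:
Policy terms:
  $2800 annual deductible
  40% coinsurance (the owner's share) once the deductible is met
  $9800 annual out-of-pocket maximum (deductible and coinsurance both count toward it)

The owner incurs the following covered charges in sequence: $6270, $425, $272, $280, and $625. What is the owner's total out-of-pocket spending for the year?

#1 ($6270): $2800 to deductible, leaving $3470; 40% of $3470 = $1388. Owner pays $4188; OOP now $4188.
#2 ($425): deductible already satisfied, so owner's share is 40% × $425 = $170. Owner pays $170; OOP now $4358.
#3 ($272): 40% coinsurance on $272 = $108.80. Cost to owner: $108.80. OOP to date $4466.80.
#4 ($280): deductible met; 40% of $280 = $112. Owner owes $112 (running OOP $4578.80).
#5 ($625): deductible met; 40% of $625 = $250. Cost to owner: $250. OOP to date $4828.80.
Summing the owner's payments: $4188 + $170 + $108.80 + $112 + $250 = $4828.80.

$4828.80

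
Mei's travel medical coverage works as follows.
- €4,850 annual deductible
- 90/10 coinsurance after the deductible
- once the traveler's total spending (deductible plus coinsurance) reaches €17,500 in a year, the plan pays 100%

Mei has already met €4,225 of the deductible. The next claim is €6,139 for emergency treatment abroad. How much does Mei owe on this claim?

Deductible still to meet: €4,850 − €4,225 = €625.
The remaining €5,514 (= €6,139 − €625) moves to coinsurance.
Coinsurance: €5,514 × 10% = €551.40.
That puts the traveler's cost at €625 + €551.40 = €1,176.40 before any cap.
Cumulative spending €4,225 + €1,176.40 = €5,401.40 stays under the €17,500 maximum.

€1,176.40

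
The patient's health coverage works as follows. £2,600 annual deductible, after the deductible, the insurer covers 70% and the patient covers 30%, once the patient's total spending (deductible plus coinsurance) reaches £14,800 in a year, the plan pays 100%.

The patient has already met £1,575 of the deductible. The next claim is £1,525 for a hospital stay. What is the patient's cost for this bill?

£1,175

£1,575 of the £2,600 deductible is already met, leaving £1,025.
That leaves £1,525 − £1,025 = £500 for coinsurance.
Patient's 30% share of £500 is £150.
So the patient owes £1,025 + £150 = £1,175 before any cap.
Total out-of-pocket so far would be £1,575 + £1,175 = £2,750, below the £14,800 cap — no reduction.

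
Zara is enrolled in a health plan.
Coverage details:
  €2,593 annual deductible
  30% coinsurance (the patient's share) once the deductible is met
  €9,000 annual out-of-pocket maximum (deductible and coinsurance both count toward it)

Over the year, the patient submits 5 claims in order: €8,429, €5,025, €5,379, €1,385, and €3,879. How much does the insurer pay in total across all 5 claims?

Claim 1 (€8,429): €2,593 finishes the deductible; €5,836 goes to coinsurance; patient's 30% is €1,750.80. Patient owes €4,343.80 (running OOP €4,343.80). Plan pays €8,429 − €4,343.80 = €4,085.20.
Claim 2 (€5,025): 30% coinsurance on €5,025 = €1,507.50. Patient owes €1,507.50 (running OOP €5,851.30). Insurer: €5,025 − €1,507.50 = €3,517.50.
Claim 3 (€5,379): 30% coinsurance on €5,379 = €1,613.70. Patient owes €1,613.70 (running OOP €7,465). Insurer: €5,379 − €1,613.70 = €3,765.30.
Claim 4 (€1,385): deductible met; 30% of €1,385 = €415.50. Cost to patient: €415.50. OOP to date €7,880.50. Insurer: €1,385 − €415.50 = €969.50.
Claim 5 (€3,879): deductible met; 30% of €3,879 = €1,163.70. That would push OOP to €9,044.20, over the €9,000 cap, so patient pays €9,000 − €7,880.50 = €1,119.50. Insurer: €3,879 − €1,119.50 = €2,759.50.
Insurer total: €4,085.20 + €3,517.50 + €3,765.30 + €969.50 + €2,759.50 = €15,097.

€15,097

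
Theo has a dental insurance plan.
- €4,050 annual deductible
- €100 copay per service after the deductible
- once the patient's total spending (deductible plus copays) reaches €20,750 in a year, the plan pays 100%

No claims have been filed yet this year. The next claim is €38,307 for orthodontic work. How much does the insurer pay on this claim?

€34,157

Nothing has been paid toward the €4,050 deductible, so the first €4,050 of this charge is applied there.
That leaves €38,307 − €4,050 = €34,257 for the copay.
Copay on this service: €100.
Patient responsibility before any cap: €4,050 + €100 = €4,150.
Total out-of-pocket so far would be €0 + €4,150 = €4,150, below the €20,750 cap — no reduction.
The plan picks up €38,307 − €4,150 = €34,157.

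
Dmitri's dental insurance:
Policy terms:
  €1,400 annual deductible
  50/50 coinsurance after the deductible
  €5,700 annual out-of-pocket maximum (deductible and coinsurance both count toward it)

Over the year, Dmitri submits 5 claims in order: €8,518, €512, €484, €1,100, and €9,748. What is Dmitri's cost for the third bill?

€242

Bill 1, €8,518: deductible takes €1,400, €7,118 remains; 50% of €7,118 = €3,559. Patient pays €4,959; OOP now €4,959.
Bill 2, €512: deductible met; 50% of €512 = €256. Patient owes €256 (running OOP €5,215).
Bill 3, €484: deductible already satisfied, so patient's share is 50% × €484 = €242. Cost to patient: €242. OOP to date €5,457.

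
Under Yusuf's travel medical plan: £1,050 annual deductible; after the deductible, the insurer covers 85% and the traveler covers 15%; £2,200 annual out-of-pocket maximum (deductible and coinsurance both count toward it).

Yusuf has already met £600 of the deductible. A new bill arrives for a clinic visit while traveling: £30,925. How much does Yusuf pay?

Deductible still to meet: £1,050 − £600 = £450.
The remaining £30,475 (= £30,925 − £450) moves to coinsurance.
Coinsurance: £30,475 × 15% = £4,571.25.
So the traveler owes £450 + £4,571.25 = £5,021.25 before any cap.
Year-to-date out-of-pocket would reach £600 + £5,021.25 = £5,621.25, above the £2,200 maximum, so the traveler pays only £2,200 − £600 = £1,600.

£1,600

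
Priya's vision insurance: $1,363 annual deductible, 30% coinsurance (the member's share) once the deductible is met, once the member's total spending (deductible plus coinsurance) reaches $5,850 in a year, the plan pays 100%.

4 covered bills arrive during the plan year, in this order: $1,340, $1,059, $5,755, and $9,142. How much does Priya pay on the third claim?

#1 ($1,340): fully absorbed by the deductible. Member owes $1,340 (running OOP $1,340).
#2 ($1,059): deductible takes $23, $1,036 remains; coinsurance $1,036 × 30% = $310.80. Member pays $333.80; OOP now $1,673.80.
#3 ($5,755): 30% coinsurance on $5,755 = $1,726.50. Member pays $1,726.50; OOP now $3,400.30.

$1,726.50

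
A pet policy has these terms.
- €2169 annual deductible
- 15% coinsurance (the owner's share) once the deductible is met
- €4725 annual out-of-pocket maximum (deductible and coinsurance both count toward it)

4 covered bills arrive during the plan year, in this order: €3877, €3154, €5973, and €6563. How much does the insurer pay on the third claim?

Claim 1 — €3877: €2169 to deductible, leaving €1708; 15% of €1708 = €256.20. Cost to owner: €2425.20. OOP to date €2425.20. Insurer: €3877 − €2425.20 = €1451.80.
Claim 2 — €3154: deductible met; 15% of €3154 = €473.10. Cost to owner: €473.10. OOP to date €2898.30. Insurer: €3154 − €473.10 = €2680.90.
Claim 3 — €5973: deductible met; 15% of €5973 = €895.95. Owner pays €895.95; OOP now €3794.25. Plan pays €5973 − €895.95 = €5077.05.

€5077.05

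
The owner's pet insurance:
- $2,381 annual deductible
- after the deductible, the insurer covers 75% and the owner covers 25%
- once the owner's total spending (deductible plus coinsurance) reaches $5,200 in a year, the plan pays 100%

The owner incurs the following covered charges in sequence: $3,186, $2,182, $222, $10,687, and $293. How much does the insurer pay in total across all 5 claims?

$11,370

Claim 1 ($3,186): $2,381 finishes the deductible; $805 goes to coinsurance; owner's 25% is $201.25. Owner owes $2,582.25 (running OOP $2,582.25). Plan pays $3,186 − $2,582.25 = $603.75.
Claim 2 ($2,182): deductible already satisfied, so owner's share is 25% × $2,182 = $545.50. Cost to owner: $545.50. OOP to date $3,127.75. Plan pays $2,182 − $545.50 = $1,636.50.
Claim 3 ($222): 25% coinsurance on $222 = $55.50. Owner owes $55.50 (running OOP $3,183.25). Insurer: $222 − $55.50 = $166.50.
Claim 4 ($10,687): deductible already satisfied, so owner's share is 25% × $10,687 = $2,671.75. Adding that to $3,183.25 gives $5,855, past the $5,200 cap; owner pays only $5,200 − $3,183.25 = $2,016.75. Insurer: $10,687 − $2,016.75 = $8,670.25.
Claim 5 ($293): deductible met; 25% of $293 = $73.25. Adding that to $5,200 gives $5,273.25, past the $5,200 cap; owner pays only $5,200 − $5,200 = $0. Plan pays $293 − $0 = $293.
Insurer total = bills − owner's total = $16,570 − $5,200 = $11,370.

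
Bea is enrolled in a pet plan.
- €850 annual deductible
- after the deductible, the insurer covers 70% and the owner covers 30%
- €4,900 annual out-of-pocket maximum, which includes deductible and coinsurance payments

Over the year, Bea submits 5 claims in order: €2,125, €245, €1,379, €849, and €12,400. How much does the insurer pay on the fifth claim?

€9,474.40

Claim 1 — €2,125: deductible takes €850, €1,275 remains; coinsurance €1,275 × 30% = €382.50. Cost to owner: €1,232.50. OOP to date €1,232.50. Plan pays €2,125 − €1,232.50 = €892.50.
Claim 2 — €245: deductible met; 30% of €245 = €73.50. Owner owes €73.50 (running OOP €1,306). Insurer: €245 − €73.50 = €171.50.
Claim 3 — €1,379: deductible already satisfied, so owner's share is 30% × €1,379 = €413.70. Cost to owner: €413.70. OOP to date €1,719.70. Plan pays €1,379 − €413.70 = €965.30.
Claim 4 — €849: deductible already satisfied, so owner's share is 30% × €849 = €254.70. Owner pays €254.70; OOP now €1,974.40. Plan pays €849 − €254.70 = €594.30.
Claim 5 — €12,400: deductible met; 30% of €12,400 = €3,720. That would push OOP to €5,694.40, over the €4,900 cap, so owner pays €4,900 − €1,974.40 = €2,925.60. Insurer: €12,400 − €2,925.60 = €9,474.40.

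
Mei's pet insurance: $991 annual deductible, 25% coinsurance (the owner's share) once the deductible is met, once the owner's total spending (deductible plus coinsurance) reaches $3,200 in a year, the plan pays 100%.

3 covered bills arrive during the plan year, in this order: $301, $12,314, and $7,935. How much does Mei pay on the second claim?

#1 ($301): all of it applies to the deductible. Owner owes $301 (running OOP $301).
#2 ($12,314): deductible takes $690, $11,624 remains; 25% of $11,624 = $2,906. Claim cost before the cap: $690 + $2,906 = $3,596. Adding that to $301 gives $3,897, past the $3,200 cap; owner pays only $3,200 − $301 = $2,899.

$2,899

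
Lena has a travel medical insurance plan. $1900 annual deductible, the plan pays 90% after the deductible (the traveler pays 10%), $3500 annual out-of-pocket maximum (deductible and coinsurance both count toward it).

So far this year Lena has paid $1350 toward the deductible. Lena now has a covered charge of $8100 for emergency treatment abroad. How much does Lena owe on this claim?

$1305

Remaining deductible: $1900 − $1350 = $550.
That leaves $8100 − $550 = $7550 for coinsurance.
10% of $7550 = $755 falls to the traveler.
So the traveler owes $550 + $755 = $1305 before any cap.
Total out-of-pocket so far would be $1350 + $1305 = $2655, below the $3500 cap — no reduction.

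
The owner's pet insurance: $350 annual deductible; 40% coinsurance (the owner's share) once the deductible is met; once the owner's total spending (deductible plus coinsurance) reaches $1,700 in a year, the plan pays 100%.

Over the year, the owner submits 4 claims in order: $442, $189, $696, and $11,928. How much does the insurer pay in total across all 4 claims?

#1 ($442): $350 to deductible, leaving $92; coinsurance $92 × 40% = $36.80. Owner owes $386.80 (running OOP $386.80). Plan pays $442 − $386.80 = $55.20.
#2 ($189): deductible already satisfied, so owner's share is 40% × $189 = $75.60. Cost to owner: $75.60. OOP to date $462.40. Insurer: $189 − $75.60 = $113.40.
#3 ($696): 40% coinsurance on $696 = $278.40. Owner owes $278.40 (running OOP $740.80). Plan pays $696 − $278.40 = $417.60.
#4 ($11,928): deductible already satisfied, so owner's share is 40% × $11,928 = $4,771.20. That would push OOP to $5,512, over the $1,700 cap, so owner pays $1,700 − $740.80 = $959.20. Plan pays $11,928 − $959.20 = $10,968.80.
Insurer total = bills − owner's total = $13,255 − $1,700 = $11,555.

$11,555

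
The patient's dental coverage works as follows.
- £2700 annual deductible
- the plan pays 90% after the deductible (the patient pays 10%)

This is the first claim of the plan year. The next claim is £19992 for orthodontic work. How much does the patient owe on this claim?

The full £2700 deductible is still open; £2700 of this bill applies to it.
The remaining £17292 (= £19992 − £2700) moves to coinsurance.
Patient's 10% share of £17292 is £1729.20.
Patient responsibility: £2700 + £1729.20 = £4429.20.

£4429.20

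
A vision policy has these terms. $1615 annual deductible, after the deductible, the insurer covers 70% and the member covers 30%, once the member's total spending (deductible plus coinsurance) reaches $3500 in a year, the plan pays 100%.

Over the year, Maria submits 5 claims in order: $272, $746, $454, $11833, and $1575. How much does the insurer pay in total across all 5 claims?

Claim 1 — $272: all of it applies to the deductible. Cost to member: $272. OOP to date $272. Plan pays $272 − $272 = $0.
Claim 2 — $746: fully absorbed by the deductible. Member pays $746; OOP now $1018. Insurer: $746 − $746 = $0.
Claim 3 — $454: fully absorbed by the deductible. Member owes $454 (running OOP $1472). Plan pays $454 − $454 = $0.
Claim 4 — $11833: $143 to deductible, leaving $11690; coinsurance $11690 × 30% = $3507. Together that's $143 + $3507 = $3650. Adding that to $1472 gives $5122, past the $3500 cap; member pays only $3500 − $1472 = $2028. Plan pays $11833 − $2028 = $9805.
Claim 5 — $1575: deductible met; 30% of $1575 = $472.50. Adding that to $3500 gives $3972.50, past the $3500 cap; member pays only $3500 − $3500 = $0. Insurer: $1575 − $0 = $1575.
Insurer total = bills − member's total = $14880 − $3500 = $11380.

$11380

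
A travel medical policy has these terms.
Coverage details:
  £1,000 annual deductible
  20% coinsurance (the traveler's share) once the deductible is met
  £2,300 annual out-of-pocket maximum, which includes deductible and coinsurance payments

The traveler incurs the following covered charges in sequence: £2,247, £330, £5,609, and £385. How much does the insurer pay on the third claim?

£4,624.40

#1 (£2,247): deductible takes £1,000, £1,247 remains; 20% of £1,247 = £249.40. Cost to traveler: £1,249.40. OOP to date £1,249.40. Plan pays £2,247 − £1,249.40 = £997.60.
#2 (£330): deductible already satisfied, so traveler's share is 20% × £330 = £66. Traveler owes £66 (running OOP £1,315.40). Insurer: £330 − £66 = £264.
#3 (£5,609): 20% coinsurance on £5,609 = £1,121.80. Adding that to £1,315.40 gives £2,437.20, past the £2,300 cap; traveler pays only £2,300 − £1,315.40 = £984.60. Insurer: £5,609 − £984.60 = £4,624.40.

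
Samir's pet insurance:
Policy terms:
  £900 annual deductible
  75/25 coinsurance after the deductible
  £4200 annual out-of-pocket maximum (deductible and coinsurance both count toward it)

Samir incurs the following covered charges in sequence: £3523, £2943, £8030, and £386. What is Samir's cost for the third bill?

Claim 1 — £3523: deductible takes £900, £2623 remains; 25% of £2623 = £655.75. Owner owes £1555.75 (running OOP £1555.75).
Claim 2 — £2943: deductible already satisfied, so owner's share is 25% × £2943 = £735.75. Owner pays £735.75; OOP now £2291.50.
Claim 3 — £8030: deductible met; 25% of £8030 = £2007.50. OOP would hit £4299 > £4200, so the cap limits the owner to £4200 − £2291.50 = £1908.50.

£1908.50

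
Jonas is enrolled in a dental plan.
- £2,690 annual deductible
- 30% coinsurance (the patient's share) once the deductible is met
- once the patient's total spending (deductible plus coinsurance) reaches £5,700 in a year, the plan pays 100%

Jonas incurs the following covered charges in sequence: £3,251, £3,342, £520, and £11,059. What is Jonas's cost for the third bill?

Claim 1 — £3,251: deductible takes £2,690, £561 remains; patient's 30% is £168.30. Patient pays £2,858.30; OOP now £2,858.30.
Claim 2 — £3,342: deductible met; 30% of £3,342 = £1,002.60. Cost to patient: £1,002.60. OOP to date £3,860.90.
Claim 3 — £520: 30% coinsurance on £520 = £156. Patient pays £156; OOP now £4,016.90.

£156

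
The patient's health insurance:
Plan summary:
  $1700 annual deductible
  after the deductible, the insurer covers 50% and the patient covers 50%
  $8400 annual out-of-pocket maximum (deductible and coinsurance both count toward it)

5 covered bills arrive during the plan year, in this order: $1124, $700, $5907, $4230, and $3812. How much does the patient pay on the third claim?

#1 ($1124): fully absorbed by the deductible. Patient owes $1124 (running OOP $1124).
#2 ($700): deductible takes $576, $124 remains; patient's 50% is $62. Cost to patient: $638. OOP to date $1762.
#3 ($5907): deductible already satisfied, so patient's share is 50% × $5907 = $2953.50. Cost to patient: $2953.50. OOP to date $4715.50.

$2953.50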